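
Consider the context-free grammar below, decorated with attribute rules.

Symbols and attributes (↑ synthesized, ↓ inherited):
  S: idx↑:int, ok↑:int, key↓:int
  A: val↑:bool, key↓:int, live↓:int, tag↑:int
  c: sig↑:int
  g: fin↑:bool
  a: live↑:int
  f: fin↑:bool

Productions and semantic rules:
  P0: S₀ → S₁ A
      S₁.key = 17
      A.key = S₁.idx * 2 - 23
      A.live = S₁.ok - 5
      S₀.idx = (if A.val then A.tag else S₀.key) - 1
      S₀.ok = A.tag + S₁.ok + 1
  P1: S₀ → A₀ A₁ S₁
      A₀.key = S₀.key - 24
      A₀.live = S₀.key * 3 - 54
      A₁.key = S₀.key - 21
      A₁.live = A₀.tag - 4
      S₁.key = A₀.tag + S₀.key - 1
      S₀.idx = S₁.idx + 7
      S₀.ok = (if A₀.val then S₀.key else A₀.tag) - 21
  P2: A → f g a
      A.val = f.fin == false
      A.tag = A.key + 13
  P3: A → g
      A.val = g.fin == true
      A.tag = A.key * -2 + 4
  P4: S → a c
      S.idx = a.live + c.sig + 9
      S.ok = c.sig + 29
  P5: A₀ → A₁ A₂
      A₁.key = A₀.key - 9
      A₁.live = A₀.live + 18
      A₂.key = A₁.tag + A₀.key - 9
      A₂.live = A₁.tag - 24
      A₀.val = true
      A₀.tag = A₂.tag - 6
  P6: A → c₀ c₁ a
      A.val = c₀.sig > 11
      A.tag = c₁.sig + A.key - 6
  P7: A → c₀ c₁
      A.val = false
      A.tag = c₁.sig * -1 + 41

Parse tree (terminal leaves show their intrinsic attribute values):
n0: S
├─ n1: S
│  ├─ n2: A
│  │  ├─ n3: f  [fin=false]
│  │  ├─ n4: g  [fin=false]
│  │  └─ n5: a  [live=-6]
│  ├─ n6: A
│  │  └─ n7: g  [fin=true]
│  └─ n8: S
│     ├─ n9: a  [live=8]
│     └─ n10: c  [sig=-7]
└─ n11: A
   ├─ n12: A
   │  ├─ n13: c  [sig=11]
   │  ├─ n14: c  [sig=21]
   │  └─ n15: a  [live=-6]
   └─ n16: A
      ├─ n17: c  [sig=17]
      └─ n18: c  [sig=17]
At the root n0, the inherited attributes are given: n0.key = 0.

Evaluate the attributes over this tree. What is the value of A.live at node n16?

-7

1. n0.key = 0  [given at root]
2. n1.key = 17  [17]
3. n2.key = -7  [S₀.key - 24]
4. n2.live = -3  [S₀.key * 3 - 54]
5. n3.fin = false  [terminal]
6. n4.fin = false  [terminal]
7. n5.live = -6  [terminal]
8. n2.val = true  [f.fin == false]
9. n2.tag = 6  [A.key + 13]
10. n6.key = -4  [S₀.key - 21]
11. n6.live = 2  [A₀.tag - 4]
12. n7.fin = true  [terminal]
13. n6.val = true  [g.fin == true]
14. n6.tag = 12  [A.key * -2 + 4]
15. n8.key = 22  [A₀.tag + S₀.key - 1]
16. n9.live = 8  [terminal]
17. n10.sig = -7  [terminal]
18. n8.idx = 10  [a.live + c.sig + 9]
19. n8.ok = 22  [c.sig + 29]
20. n1.idx = 17  [S₁.idx + 7]
21. n1.ok = -4  [(if A₀.val then S₀.key else A₀.tag) - 21]
22. n11.key = 11  [S₁.idx * 2 - 23]
23. n11.live = -9  [S₁.ok - 5]
24. n12.key = 2  [A₀.key - 9]
25. n12.live = 9  [A₀.live + 18]
26. n13.sig = 11  [terminal]
27. n14.sig = 21  [terminal]
28. n15.live = -6  [terminal]
29. n12.val = false  [c₀.sig > 11]
30. n12.tag = 17  [c₁.sig + A.key - 6]
31. n16.key = 19  [A₁.tag + A₀.key - 9]
32. n16.live = -7  [A₁.tag - 24]
33. n17.sig = 17  [terminal]
34. n18.sig = 17  [terminal]
35. n16.val = false  [false]
36. n16.tag = 24  [c₁.sig * -1 + 41]
37. n11.val = true  [true]
38. n11.tag = 18  [A₂.tag - 6]
39. n0.idx = 17  [(if A.val then A.tag else S₀.key) - 1]
40. n0.ok = 15  [A.tag + S₁.ok + 1]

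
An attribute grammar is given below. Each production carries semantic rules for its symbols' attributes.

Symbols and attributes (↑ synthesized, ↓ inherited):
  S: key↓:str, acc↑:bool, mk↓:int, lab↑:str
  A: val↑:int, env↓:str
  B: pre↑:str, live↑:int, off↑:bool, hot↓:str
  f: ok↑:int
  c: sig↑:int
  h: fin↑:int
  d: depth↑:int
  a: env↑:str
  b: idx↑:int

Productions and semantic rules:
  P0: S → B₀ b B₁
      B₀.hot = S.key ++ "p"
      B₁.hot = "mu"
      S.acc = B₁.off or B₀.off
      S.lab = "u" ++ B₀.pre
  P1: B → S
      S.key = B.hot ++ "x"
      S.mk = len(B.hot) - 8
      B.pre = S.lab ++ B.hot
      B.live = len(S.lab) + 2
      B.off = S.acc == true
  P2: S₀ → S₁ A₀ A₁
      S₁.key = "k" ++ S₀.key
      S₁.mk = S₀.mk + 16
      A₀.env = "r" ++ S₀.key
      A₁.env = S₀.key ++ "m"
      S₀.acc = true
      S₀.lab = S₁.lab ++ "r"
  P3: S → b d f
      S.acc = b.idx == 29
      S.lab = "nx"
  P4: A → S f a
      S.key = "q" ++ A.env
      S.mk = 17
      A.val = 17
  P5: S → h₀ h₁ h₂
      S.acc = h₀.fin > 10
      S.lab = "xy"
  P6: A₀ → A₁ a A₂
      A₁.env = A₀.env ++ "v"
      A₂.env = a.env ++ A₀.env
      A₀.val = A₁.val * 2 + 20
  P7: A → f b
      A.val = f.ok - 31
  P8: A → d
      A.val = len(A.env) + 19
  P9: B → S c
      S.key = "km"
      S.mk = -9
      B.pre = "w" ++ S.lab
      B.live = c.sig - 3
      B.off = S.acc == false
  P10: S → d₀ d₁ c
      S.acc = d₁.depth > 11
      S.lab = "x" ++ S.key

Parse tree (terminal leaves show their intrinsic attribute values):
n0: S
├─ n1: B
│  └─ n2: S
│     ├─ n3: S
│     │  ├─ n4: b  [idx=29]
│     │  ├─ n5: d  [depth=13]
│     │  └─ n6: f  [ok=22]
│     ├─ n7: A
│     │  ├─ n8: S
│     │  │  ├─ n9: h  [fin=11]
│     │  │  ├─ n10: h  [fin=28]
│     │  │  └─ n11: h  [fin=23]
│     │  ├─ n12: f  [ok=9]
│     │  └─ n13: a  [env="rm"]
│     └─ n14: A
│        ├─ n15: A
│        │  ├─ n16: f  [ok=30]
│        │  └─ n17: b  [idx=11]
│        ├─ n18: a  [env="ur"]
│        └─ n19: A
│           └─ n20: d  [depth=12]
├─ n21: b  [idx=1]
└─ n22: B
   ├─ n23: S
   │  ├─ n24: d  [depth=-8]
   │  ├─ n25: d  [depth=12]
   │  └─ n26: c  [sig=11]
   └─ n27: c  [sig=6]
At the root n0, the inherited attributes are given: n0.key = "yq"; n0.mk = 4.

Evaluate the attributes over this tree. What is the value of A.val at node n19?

26

1. n0.key = "yq"  [given at root]
2. n0.mk = 4  [given at root]
3. n1.hot = "yqp"  [S.key ++ "p"]
4. n2.key = "yqpx"  [B.hot ++ "x"]
5. n2.mk = -5  [len(B.hot) - 8]
6. n3.key = "kyqpx"  ["k" ++ S₀.key]
7. n3.mk = 11  [S₀.mk + 16]
8. n4.idx = 29  [terminal]
9. n5.depth = 13  [terminal]
10. n6.ok = 22  [terminal]
11. n3.acc = true  [b.idx == 29]
12. n3.lab = "nx"  ["nx"]
13. n7.env = "ryqpx"  ["r" ++ S₀.key]
14. n8.key = "qryqpx"  ["q" ++ A.env]
15. n8.mk = 17  [17]
16. n9.fin = 11  [terminal]
17. n10.fin = 28  [terminal]
18. n11.fin = 23  [terminal]
19. n8.acc = true  [h₀.fin > 10]
20. n8.lab = "xy"  ["xy"]
21. n12.ok = 9  [terminal]
22. n13.env = "rm"  [terminal]
23. n7.val = 17  [17]
24. n14.env = "yqpxm"  [S₀.key ++ "m"]
25. n15.env = "yqpxmv"  [A₀.env ++ "v"]
26. n16.ok = 30  [terminal]
27. n17.idx = 11  [terminal]
28. n15.val = -1  [f.ok - 31]
29. n18.env = "ur"  [terminal]
30. n19.env = "uryqpxm"  [a.env ++ A₀.env]
31. n20.depth = 12  [terminal]
32. n19.val = 26  [len(A.env) + 19]
33. n14.val = 18  [A₁.val * 2 + 20]
34. n2.acc = true  [true]
35. n2.lab = "nxr"  [S₁.lab ++ "r"]
36. n1.pre = "nxryqp"  [S.lab ++ B.hot]
37. n1.live = 5  [len(S.lab) + 2]
38. n1.off = true  [S.acc == true]
39. n21.idx = 1  [terminal]
40. n22.hot = "mu"  ["mu"]
41. n23.key = "km"  ["km"]
42. n23.mk = -9  [-9]
43. n24.depth = -8  [terminal]
44. n25.depth = 12  [terminal]
45. n26.sig = 11  [terminal]
46. n23.acc = true  [d₁.depth > 11]
47. n23.lab = "xkm"  ["x" ++ S.key]
48. n27.sig = 6  [terminal]
49. n22.pre = "wxkm"  ["w" ++ S.lab]
50. n22.live = 3  [c.sig - 3]
51. n22.off = false  [S.acc == false]
52. n0.acc = true  [B₁.off or B₀.off]
53. n0.lab = "unxryqp"  ["u" ++ B₀.pre]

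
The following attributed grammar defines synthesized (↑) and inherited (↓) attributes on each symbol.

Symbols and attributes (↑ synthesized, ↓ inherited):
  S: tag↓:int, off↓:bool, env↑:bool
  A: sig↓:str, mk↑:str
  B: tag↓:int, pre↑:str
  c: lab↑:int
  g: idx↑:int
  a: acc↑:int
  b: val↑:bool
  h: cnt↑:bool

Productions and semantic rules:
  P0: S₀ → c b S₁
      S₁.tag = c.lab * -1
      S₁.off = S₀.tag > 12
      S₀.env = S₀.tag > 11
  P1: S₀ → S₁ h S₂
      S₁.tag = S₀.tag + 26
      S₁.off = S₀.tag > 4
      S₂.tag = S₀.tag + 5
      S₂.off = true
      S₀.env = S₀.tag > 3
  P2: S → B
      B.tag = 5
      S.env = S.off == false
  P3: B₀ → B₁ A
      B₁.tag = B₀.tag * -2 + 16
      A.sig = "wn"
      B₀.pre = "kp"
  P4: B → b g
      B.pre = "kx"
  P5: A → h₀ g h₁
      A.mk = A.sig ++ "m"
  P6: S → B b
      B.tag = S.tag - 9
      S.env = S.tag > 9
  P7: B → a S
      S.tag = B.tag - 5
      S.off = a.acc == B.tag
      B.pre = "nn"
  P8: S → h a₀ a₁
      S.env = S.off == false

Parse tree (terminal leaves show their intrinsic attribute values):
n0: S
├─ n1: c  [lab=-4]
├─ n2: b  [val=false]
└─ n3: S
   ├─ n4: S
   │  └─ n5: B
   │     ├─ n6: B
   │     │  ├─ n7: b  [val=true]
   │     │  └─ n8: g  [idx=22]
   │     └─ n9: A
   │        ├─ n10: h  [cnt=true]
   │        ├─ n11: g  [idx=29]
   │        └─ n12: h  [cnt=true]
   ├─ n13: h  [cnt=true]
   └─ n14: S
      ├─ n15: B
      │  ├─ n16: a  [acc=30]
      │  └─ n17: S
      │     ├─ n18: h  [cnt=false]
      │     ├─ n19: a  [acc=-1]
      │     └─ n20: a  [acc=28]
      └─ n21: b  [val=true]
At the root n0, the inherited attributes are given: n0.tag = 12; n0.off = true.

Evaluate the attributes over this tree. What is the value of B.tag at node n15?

1. n0.tag = 12  [given at root]
2. n0.off = true  [given at root]
3. n1.lab = -4  [terminal]
4. n2.val = false  [terminal]
5. n3.tag = 4  [c.lab * -1]
6. n3.off = false  [S₀.tag > 12]
7. n4.tag = 30  [S₀.tag + 26]
8. n4.off = false  [S₀.tag > 4]
9. n5.tag = 5  [5]
10. n6.tag = 6  [B₀.tag * -2 + 16]
11. n7.val = true  [terminal]
12. n8.idx = 22  [terminal]
13. n6.pre = "kx"  ["kx"]
14. n9.sig = "wn"  ["wn"]
15. n10.cnt = true  [terminal]
16. n11.idx = 29  [terminal]
17. n12.cnt = true  [terminal]
18. n9.mk = "wnm"  [A.sig ++ "m"]
19. n5.pre = "kp"  ["kp"]
20. n4.env = true  [S.off == false]
21. n13.cnt = true  [terminal]
22. n14.tag = 9  [S₀.tag + 5]
23. n14.off = true  [true]
24. n15.tag = 0  [S.tag - 9]
25. n16.acc = 30  [terminal]
26. n17.tag = -5  [B.tag - 5]
27. n17.off = false  [a.acc == B.tag]
28. n18.cnt = false  [terminal]
29. n19.acc = -1  [terminal]
30. n20.acc = 28  [terminal]
31. n17.env = true  [S.off == false]
32. n15.pre = "nn"  ["nn"]
33. n21.val = true  [terminal]
34. n14.env = false  [S.tag > 9]
35. n3.env = true  [S₀.tag > 3]
36. n0.env = true  [S₀.tag > 11]

0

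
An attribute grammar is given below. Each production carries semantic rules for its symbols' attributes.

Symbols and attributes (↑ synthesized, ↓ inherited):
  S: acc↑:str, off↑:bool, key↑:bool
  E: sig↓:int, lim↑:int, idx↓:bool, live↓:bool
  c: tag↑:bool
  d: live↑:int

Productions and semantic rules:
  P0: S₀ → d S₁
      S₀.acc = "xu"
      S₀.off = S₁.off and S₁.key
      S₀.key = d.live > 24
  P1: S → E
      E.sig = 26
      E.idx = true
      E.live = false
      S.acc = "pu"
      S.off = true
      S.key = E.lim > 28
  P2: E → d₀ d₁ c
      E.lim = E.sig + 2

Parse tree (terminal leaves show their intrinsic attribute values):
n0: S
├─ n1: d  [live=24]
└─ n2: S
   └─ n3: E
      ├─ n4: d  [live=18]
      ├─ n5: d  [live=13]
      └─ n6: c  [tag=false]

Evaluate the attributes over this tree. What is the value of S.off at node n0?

1. n1.live = 24  [terminal]
2. n3.sig = 26  [26]
3. n3.idx = true  [true]
4. n3.live = false  [false]
5. n4.live = 18  [terminal]
6. n5.live = 13  [terminal]
7. n6.tag = false  [terminal]
8. n3.lim = 28  [E.sig + 2]
9. n2.acc = "pu"  ["pu"]
10. n2.off = true  [true]
11. n2.key = false  [E.lim > 28]
12. n0.acc = "xu"  ["xu"]
13. n0.off = false  [S₁.off and S₁.key]
14. n0.key = false  [d.live > 24]

false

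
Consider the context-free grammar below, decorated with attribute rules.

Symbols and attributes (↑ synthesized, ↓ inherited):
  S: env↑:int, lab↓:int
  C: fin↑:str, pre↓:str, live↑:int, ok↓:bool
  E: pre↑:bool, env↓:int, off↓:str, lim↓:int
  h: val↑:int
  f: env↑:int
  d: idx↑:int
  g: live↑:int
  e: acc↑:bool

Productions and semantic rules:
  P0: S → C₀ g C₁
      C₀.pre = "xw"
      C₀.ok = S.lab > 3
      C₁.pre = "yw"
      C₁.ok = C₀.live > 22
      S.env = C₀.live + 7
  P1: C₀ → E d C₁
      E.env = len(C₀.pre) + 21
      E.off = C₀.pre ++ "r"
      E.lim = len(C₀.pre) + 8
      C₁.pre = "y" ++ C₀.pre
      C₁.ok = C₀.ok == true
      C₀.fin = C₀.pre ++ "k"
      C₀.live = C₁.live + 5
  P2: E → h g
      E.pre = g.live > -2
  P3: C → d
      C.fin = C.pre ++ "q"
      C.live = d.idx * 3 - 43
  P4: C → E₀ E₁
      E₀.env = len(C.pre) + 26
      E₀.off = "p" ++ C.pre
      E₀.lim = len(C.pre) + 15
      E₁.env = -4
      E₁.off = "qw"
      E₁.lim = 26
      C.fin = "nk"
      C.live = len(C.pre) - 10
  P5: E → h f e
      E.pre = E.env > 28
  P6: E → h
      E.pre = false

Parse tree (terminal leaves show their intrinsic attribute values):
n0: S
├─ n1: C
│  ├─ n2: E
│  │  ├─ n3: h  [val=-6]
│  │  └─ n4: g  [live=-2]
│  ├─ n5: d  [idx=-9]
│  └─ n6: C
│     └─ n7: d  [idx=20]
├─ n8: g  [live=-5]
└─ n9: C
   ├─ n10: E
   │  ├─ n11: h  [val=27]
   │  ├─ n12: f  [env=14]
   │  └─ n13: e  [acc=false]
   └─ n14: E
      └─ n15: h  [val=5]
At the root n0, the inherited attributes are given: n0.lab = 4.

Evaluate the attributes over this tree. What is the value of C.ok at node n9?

1. n0.lab = 4  [given at root]
2. n1.pre = "xw"  ["xw"]
3. n1.ok = true  [S.lab > 3]
4. n2.env = 23  [len(C₀.pre) + 21]
5. n2.off = "xwr"  [C₀.pre ++ "r"]
6. n2.lim = 10  [len(C₀.pre) + 8]
7. n3.val = -6  [terminal]
8. n4.live = -2  [terminal]
9. n2.pre = false  [g.live > -2]
10. n5.idx = -9  [terminal]
11. n6.pre = "yxw"  ["y" ++ C₀.pre]
12. n6.ok = true  [C₀.ok == true]
13. n7.idx = 20  [terminal]
14. n6.fin = "yxwq"  [C.pre ++ "q"]
15. n6.live = 17  [d.idx * 3 - 43]
16. n1.fin = "xwk"  [C₀.pre ++ "k"]
17. n1.live = 22  [C₁.live + 5]
18. n8.live = -5  [terminal]
19. n9.pre = "yw"  ["yw"]
20. n9.ok = false  [C₀.live > 22]
21. n10.env = 28  [len(C.pre) + 26]
22. n10.off = "pyw"  ["p" ++ C.pre]
23. n10.lim = 17  [len(C.pre) + 15]
24. n11.val = 27  [terminal]
25. n12.env = 14  [terminal]
26. n13.acc = false  [terminal]
27. n10.pre = false  [E.env > 28]
28. n14.env = -4  [-4]
29. n14.off = "qw"  ["qw"]
30. n14.lim = 26  [26]
31. n15.val = 5  [terminal]
32. n14.pre = false  [false]
33. n9.fin = "nk"  ["nk"]
34. n9.live = -8  [len(C.pre) - 10]
35. n0.env = 29  [C₀.live + 7]

false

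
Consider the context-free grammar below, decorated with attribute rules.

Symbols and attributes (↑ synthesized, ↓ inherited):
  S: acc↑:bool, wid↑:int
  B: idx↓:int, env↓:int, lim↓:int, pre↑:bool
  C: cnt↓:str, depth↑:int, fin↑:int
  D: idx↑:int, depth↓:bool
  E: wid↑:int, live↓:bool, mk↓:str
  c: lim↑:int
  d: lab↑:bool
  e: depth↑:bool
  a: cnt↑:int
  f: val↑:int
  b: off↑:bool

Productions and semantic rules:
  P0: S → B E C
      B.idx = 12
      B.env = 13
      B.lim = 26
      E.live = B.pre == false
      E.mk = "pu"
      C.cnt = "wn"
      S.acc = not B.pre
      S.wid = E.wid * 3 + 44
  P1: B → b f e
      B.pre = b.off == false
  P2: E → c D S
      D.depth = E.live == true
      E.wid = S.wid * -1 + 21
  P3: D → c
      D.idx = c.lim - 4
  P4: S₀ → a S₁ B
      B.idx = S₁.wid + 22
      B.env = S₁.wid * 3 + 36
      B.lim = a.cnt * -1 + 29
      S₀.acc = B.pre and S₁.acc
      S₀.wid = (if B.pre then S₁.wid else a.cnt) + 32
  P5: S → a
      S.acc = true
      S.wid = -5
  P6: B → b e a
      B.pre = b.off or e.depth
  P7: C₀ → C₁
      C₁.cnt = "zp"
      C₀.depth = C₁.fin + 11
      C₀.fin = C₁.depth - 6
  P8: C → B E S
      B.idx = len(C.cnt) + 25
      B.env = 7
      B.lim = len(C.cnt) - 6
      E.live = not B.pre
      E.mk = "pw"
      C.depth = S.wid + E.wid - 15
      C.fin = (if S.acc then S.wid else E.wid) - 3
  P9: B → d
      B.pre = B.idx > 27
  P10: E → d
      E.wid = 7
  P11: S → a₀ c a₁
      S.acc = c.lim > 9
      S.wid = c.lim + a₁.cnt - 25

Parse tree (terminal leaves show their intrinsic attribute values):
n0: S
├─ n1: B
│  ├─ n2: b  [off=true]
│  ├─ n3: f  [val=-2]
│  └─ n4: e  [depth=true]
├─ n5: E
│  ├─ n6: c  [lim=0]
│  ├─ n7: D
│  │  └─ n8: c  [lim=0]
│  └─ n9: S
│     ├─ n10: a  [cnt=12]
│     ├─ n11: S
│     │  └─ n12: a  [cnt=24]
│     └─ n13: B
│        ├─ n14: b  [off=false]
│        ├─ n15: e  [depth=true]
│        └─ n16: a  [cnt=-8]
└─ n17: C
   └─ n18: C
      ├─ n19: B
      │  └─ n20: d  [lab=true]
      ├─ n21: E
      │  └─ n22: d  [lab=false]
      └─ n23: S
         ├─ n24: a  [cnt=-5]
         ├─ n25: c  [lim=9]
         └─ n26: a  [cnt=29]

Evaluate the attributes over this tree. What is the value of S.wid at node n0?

26

1. n1.idx = 12  [12]
2. n1.env = 13  [13]
3. n1.lim = 26  [26]
4. n2.off = true  [terminal]
5. n3.val = -2  [terminal]
6. n4.depth = true  [terminal]
7. n1.pre = false  [b.off == false]
8. n5.live = true  [B.pre == false]
9. n5.mk = "pu"  ["pu"]
10. n6.lim = 0  [terminal]
11. n7.depth = true  [E.live == true]
12. n8.lim = 0  [terminal]
13. n7.idx = -4  [c.lim - 4]
14. n10.cnt = 12  [terminal]
15. n12.cnt = 24  [terminal]
16. n11.acc = true  [true]
17. n11.wid = -5  [-5]
18. n13.idx = 17  [S₁.wid + 22]
19. n13.env = 21  [S₁.wid * 3 + 36]
20. n13.lim = 17  [a.cnt * -1 + 29]
21. n14.off = false  [terminal]
22. n15.depth = true  [terminal]
23. n16.cnt = -8  [terminal]
24. n13.pre = true  [b.off or e.depth]
25. n9.acc = true  [B.pre and S₁.acc]
26. n9.wid = 27  [(if B.pre then S₁.wid else a.cnt) + 32]
27. n5.wid = -6  [S.wid * -1 + 21]
28. n17.cnt = "wn"  ["wn"]
29. n18.cnt = "zp"  ["zp"]
30. n19.idx = 27  [len(C.cnt) + 25]
31. n19.env = 7  [7]
32. n19.lim = -4  [len(C.cnt) - 6]
33. n20.lab = true  [terminal]
34. n19.pre = false  [B.idx > 27]
35. n21.live = true  [not B.pre]
36. n21.mk = "pw"  ["pw"]
37. n22.lab = false  [terminal]
38. n21.wid = 7  [7]
39. n24.cnt = -5  [terminal]
40. n25.lim = 9  [terminal]
41. n26.cnt = 29  [terminal]
42. n23.acc = false  [c.lim > 9]
43. n23.wid = 13  [c.lim + a₁.cnt - 25]
44. n18.depth = 5  [S.wid + E.wid - 15]
45. n18.fin = 4  [(if S.acc then S.wid else E.wid) - 3]
46. n17.depth = 15  [C₁.fin + 11]
47. n17.fin = -1  [C₁.depth - 6]
48. n0.acc = true  [not B.pre]
49. n0.wid = 26  [E.wid * 3 + 44]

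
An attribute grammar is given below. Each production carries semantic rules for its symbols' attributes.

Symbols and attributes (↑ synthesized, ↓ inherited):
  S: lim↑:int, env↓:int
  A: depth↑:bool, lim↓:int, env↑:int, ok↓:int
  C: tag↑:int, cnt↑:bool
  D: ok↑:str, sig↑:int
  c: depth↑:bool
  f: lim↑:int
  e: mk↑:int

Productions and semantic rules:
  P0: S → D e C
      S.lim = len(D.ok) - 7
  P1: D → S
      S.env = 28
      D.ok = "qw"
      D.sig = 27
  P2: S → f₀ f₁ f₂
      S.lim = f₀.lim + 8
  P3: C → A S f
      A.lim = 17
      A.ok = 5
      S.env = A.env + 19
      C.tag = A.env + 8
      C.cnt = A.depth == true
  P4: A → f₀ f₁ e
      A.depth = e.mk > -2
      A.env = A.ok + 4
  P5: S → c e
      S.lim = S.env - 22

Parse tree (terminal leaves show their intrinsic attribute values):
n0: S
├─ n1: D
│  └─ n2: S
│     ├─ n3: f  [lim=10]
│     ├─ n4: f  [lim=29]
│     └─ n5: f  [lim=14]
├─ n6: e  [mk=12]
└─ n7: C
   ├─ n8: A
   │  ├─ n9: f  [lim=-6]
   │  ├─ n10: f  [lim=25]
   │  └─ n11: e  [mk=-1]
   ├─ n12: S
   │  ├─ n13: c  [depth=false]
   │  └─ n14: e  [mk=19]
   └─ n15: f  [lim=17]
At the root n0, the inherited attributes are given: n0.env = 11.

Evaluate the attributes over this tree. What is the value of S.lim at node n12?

6

1. n0.env = 11  [given at root]
2. n2.env = 28  [28]
3. n3.lim = 10  [terminal]
4. n4.lim = 29  [terminal]
5. n5.lim = 14  [terminal]
6. n2.lim = 18  [f₀.lim + 8]
7. n1.ok = "qw"  ["qw"]
8. n1.sig = 27  [27]
9. n6.mk = 12  [terminal]
10. n8.lim = 17  [17]
11. n8.ok = 5  [5]
12. n9.lim = -6  [terminal]
13. n10.lim = 25  [terminal]
14. n11.mk = -1  [terminal]
15. n8.depth = true  [e.mk > -2]
16. n8.env = 9  [A.ok + 4]
17. n12.env = 28  [A.env + 19]
18. n13.depth = false  [terminal]
19. n14.mk = 19  [terminal]
20. n12.lim = 6  [S.env - 22]
21. n15.lim = 17  [terminal]
22. n7.tag = 17  [A.env + 8]
23. n7.cnt = true  [A.depth == true]
24. n0.lim = -5  [len(D.ok) - 7]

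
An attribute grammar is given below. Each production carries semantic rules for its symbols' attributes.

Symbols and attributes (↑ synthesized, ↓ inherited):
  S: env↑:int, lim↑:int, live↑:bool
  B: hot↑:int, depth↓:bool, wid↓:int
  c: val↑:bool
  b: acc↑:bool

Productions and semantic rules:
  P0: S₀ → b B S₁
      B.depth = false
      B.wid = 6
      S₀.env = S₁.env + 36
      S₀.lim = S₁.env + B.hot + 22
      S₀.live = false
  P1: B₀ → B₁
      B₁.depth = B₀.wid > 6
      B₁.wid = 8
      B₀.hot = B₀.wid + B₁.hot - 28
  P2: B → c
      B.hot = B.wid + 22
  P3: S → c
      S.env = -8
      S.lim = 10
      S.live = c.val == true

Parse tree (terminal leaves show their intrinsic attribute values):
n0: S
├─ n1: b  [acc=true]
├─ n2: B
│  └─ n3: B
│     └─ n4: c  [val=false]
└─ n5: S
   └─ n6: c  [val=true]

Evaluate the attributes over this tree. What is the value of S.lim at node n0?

22

1. n1.acc = true  [terminal]
2. n2.depth = false  [false]
3. n2.wid = 6  [6]
4. n3.depth = false  [B₀.wid > 6]
5. n3.wid = 8  [8]
6. n4.val = false  [terminal]
7. n3.hot = 30  [B.wid + 22]
8. n2.hot = 8  [B₀.wid + B₁.hot - 28]
9. n6.val = true  [terminal]
10. n5.env = -8  [-8]
11. n5.lim = 10  [10]
12. n5.live = true  [c.val == true]
13. n0.env = 28  [S₁.env + 36]
14. n0.lim = 22  [S₁.env + B.hot + 22]
15. n0.live = false  [false]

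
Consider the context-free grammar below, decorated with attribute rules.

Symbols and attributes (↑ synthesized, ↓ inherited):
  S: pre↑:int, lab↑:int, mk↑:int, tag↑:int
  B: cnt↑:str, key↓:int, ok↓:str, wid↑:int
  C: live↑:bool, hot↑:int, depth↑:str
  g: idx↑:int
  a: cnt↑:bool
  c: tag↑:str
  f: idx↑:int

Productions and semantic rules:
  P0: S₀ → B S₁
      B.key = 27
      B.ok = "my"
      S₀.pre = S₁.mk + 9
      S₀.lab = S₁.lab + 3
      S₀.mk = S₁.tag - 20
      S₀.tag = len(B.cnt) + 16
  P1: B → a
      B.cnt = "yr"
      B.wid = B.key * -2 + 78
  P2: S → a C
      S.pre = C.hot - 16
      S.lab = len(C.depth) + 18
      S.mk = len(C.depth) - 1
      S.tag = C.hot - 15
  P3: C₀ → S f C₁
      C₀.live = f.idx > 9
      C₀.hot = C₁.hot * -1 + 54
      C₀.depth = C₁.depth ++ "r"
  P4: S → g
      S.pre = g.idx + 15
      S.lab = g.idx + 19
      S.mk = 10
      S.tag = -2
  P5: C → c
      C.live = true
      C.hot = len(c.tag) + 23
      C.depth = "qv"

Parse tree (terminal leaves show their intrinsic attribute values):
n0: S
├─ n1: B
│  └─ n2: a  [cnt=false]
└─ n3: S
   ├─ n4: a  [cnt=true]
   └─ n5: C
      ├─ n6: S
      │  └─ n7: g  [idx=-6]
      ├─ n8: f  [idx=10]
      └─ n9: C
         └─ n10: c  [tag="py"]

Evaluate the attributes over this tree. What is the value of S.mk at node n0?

-6

1. n1.key = 27  [27]
2. n1.ok = "my"  ["my"]
3. n2.cnt = false  [terminal]
4. n1.cnt = "yr"  ["yr"]
5. n1.wid = 24  [B.key * -2 + 78]
6. n4.cnt = true  [terminal]
7. n7.idx = -6  [terminal]
8. n6.pre = 9  [g.idx + 15]
9. n6.lab = 13  [g.idx + 19]
10. n6.mk = 10  [10]
11. n6.tag = -2  [-2]
12. n8.idx = 10  [terminal]
13. n10.tag = "py"  [terminal]
14. n9.live = true  [true]
15. n9.hot = 25  [len(c.tag) + 23]
16. n9.depth = "qv"  ["qv"]
17. n5.live = true  [f.idx > 9]
18. n5.hot = 29  [C₁.hot * -1 + 54]
19. n5.depth = "qvr"  [C₁.depth ++ "r"]
20. n3.pre = 13  [C.hot - 16]
21. n3.lab = 21  [len(C.depth) + 18]
22. n3.mk = 2  [len(C.depth) - 1]
23. n3.tag = 14  [C.hot - 15]
24. n0.pre = 11  [S₁.mk + 9]
25. n0.lab = 24  [S₁.lab + 3]
26. n0.mk = -6  [S₁.tag - 20]
27. n0.tag = 18  [len(B.cnt) + 16]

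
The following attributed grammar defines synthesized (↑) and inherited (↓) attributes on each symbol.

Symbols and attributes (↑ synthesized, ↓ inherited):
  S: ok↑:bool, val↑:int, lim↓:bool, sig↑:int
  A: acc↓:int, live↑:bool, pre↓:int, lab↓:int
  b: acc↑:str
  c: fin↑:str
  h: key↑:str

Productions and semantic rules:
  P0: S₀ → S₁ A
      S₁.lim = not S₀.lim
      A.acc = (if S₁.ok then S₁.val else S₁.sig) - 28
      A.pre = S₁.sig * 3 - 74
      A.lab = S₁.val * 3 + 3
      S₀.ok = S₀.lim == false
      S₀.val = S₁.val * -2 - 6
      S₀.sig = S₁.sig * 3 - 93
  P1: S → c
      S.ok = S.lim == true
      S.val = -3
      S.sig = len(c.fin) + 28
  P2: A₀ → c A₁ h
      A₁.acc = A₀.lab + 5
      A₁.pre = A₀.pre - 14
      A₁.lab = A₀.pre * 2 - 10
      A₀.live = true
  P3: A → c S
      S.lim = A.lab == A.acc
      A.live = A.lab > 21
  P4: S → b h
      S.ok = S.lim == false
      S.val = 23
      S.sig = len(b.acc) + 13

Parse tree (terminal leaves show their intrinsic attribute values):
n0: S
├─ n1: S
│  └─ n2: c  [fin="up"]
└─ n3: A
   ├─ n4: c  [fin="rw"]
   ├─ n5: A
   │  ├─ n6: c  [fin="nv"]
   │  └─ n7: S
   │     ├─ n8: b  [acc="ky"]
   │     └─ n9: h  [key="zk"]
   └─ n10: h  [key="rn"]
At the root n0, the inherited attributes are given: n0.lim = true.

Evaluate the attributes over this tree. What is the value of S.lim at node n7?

false

1. n0.lim = true  [given at root]
2. n1.lim = false  [not S₀.lim]
3. n2.fin = "up"  [terminal]
4. n1.ok = false  [S.lim == true]
5. n1.val = -3  [-3]
6. n1.sig = 30  [len(c.fin) + 28]
7. n3.acc = 2  [(if S₁.ok then S₁.val else S₁.sig) - 28]
8. n3.pre = 16  [S₁.sig * 3 - 74]
9. n3.lab = -6  [S₁.val * 3 + 3]
10. n4.fin = "rw"  [terminal]
11. n5.acc = -1  [A₀.lab + 5]
12. n5.pre = 2  [A₀.pre - 14]
13. n5.lab = 22  [A₀.pre * 2 - 10]
14. n6.fin = "nv"  [terminal]
15. n7.lim = false  [A.lab == A.acc]
16. n8.acc = "ky"  [terminal]
17. n9.key = "zk"  [terminal]
18. n7.ok = true  [S.lim == false]
19. n7.val = 23  [23]
20. n7.sig = 15  [len(b.acc) + 13]
21. n5.live = true  [A.lab > 21]
22. n10.key = "rn"  [terminal]
23. n3.live = true  [true]
24. n0.ok = false  [S₀.lim == false]
25. n0.val = 0  [S₁.val * -2 - 6]
26. n0.sig = -3  [S₁.sig * 3 - 93]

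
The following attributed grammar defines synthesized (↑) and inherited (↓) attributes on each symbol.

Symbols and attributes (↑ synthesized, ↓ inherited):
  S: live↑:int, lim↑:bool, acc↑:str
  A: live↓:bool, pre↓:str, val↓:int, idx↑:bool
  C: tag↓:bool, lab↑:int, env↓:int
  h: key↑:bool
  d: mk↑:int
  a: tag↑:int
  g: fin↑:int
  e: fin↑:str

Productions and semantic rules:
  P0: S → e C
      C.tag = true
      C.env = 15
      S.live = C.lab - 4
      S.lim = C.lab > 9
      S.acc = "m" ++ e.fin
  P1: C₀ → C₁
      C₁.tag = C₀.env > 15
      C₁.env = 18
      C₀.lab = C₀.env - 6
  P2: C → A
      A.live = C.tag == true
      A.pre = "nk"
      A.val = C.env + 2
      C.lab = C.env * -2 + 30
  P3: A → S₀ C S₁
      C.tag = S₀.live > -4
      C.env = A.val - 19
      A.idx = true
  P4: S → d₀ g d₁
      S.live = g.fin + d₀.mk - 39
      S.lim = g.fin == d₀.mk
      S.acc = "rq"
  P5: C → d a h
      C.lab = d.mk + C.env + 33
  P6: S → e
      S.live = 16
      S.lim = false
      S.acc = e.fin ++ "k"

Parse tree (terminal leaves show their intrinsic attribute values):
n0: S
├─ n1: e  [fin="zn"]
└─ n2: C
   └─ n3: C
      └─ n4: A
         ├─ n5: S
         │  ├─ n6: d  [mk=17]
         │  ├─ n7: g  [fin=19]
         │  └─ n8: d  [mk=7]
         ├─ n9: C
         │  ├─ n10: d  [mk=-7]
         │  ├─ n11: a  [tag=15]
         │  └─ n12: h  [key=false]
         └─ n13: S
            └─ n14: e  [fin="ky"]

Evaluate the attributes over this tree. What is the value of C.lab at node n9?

27

1. n1.fin = "zn"  [terminal]
2. n2.tag = true  [true]
3. n2.env = 15  [15]
4. n3.tag = false  [C₀.env > 15]
5. n3.env = 18  [18]
6. n4.live = false  [C.tag == true]
7. n4.pre = "nk"  ["nk"]
8. n4.val = 20  [C.env + 2]
9. n6.mk = 17  [terminal]
10. n7.fin = 19  [terminal]
11. n8.mk = 7  [terminal]
12. n5.live = -3  [g.fin + d₀.mk - 39]
13. n5.lim = false  [g.fin == d₀.mk]
14. n5.acc = "rq"  ["rq"]
15. n9.tag = true  [S₀.live > -4]
16. n9.env = 1  [A.val - 19]
17. n10.mk = -7  [terminal]
18. n11.tag = 15  [terminal]
19. n12.key = false  [terminal]
20. n9.lab = 27  [d.mk + C.env + 33]
21. n14.fin = "ky"  [terminal]
22. n13.live = 16  [16]
23. n13.lim = false  [false]
24. n13.acc = "kyk"  [e.fin ++ "k"]
25. n4.idx = true  [true]
26. n3.lab = -6  [C.env * -2 + 30]
27. n2.lab = 9  [C₀.env - 6]
28. n0.live = 5  [C.lab - 4]
29. n0.lim = false  [C.lab > 9]
30. n0.acc = "mzn"  ["m" ++ e.fin]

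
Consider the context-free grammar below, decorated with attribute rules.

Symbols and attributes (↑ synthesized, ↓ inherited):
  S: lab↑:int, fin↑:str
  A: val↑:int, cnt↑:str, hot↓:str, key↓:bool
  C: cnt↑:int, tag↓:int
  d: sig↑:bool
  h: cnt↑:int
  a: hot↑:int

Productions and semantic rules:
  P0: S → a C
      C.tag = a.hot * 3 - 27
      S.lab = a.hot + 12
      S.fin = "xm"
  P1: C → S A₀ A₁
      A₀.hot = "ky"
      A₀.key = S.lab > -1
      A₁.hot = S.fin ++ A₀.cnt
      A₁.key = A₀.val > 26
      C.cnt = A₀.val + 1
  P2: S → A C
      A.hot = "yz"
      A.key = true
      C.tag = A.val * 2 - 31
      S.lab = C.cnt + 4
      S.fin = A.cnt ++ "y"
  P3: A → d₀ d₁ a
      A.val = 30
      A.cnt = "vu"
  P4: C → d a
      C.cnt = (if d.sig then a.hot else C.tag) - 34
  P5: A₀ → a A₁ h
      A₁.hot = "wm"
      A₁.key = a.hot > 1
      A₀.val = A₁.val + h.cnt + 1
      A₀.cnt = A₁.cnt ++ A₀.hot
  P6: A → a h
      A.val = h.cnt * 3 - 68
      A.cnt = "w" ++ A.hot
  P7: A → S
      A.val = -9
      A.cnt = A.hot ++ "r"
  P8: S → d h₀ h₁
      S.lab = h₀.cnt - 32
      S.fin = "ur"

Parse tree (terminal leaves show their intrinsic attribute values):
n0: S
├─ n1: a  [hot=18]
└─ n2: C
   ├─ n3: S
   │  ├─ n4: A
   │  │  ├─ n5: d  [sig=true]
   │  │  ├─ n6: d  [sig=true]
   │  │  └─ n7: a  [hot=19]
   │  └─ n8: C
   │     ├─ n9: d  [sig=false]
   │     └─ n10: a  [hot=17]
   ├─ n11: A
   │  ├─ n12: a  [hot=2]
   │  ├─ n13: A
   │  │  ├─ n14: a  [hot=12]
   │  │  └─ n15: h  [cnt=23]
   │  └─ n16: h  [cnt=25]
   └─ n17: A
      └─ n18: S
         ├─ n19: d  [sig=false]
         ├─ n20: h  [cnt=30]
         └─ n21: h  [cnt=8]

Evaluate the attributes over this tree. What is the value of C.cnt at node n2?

28

1. n1.hot = 18  [terminal]
2. n2.tag = 27  [a.hot * 3 - 27]
3. n4.hot = "yz"  ["yz"]
4. n4.key = true  [true]
5. n5.sig = true  [terminal]
6. n6.sig = true  [terminal]
7. n7.hot = 19  [terminal]
8. n4.val = 30  [30]
9. n4.cnt = "vu"  ["vu"]
10. n8.tag = 29  [A.val * 2 - 31]
11. n9.sig = false  [terminal]
12. n10.hot = 17  [terminal]
13. n8.cnt = -5  [(if d.sig then a.hot else C.tag) - 34]
14. n3.lab = -1  [C.cnt + 4]
15. n3.fin = "vuy"  [A.cnt ++ "y"]
16. n11.hot = "ky"  ["ky"]
17. n11.key = false  [S.lab > -1]
18. n12.hot = 2  [terminal]
19. n13.hot = "wm"  ["wm"]
20. n13.key = true  [a.hot > 1]
21. n14.hot = 12  [terminal]
22. n15.cnt = 23  [terminal]
23. n13.val = 1  [h.cnt * 3 - 68]
24. n13.cnt = "wwm"  ["w" ++ A.hot]
25. n16.cnt = 25  [terminal]
26. n11.val = 27  [A₁.val + h.cnt + 1]
27. n11.cnt = "wwmky"  [A₁.cnt ++ A₀.hot]
28. n17.hot = "vuywwmky"  [S.fin ++ A₀.cnt]
29. n17.key = true  [A₀.val > 26]
30. n19.sig = false  [terminal]
31. n20.cnt = 30  [terminal]
32. n21.cnt = 8  [terminal]
33. n18.lab = -2  [h₀.cnt - 32]
34. n18.fin = "ur"  ["ur"]
35. n17.val = -9  [-9]
36. n17.cnt = "vuywwmkyr"  [A.hot ++ "r"]
37. n2.cnt = 28  [A₀.val + 1]
38. n0.lab = 30  [a.hot + 12]
39. n0.fin = "xm"  ["xm"]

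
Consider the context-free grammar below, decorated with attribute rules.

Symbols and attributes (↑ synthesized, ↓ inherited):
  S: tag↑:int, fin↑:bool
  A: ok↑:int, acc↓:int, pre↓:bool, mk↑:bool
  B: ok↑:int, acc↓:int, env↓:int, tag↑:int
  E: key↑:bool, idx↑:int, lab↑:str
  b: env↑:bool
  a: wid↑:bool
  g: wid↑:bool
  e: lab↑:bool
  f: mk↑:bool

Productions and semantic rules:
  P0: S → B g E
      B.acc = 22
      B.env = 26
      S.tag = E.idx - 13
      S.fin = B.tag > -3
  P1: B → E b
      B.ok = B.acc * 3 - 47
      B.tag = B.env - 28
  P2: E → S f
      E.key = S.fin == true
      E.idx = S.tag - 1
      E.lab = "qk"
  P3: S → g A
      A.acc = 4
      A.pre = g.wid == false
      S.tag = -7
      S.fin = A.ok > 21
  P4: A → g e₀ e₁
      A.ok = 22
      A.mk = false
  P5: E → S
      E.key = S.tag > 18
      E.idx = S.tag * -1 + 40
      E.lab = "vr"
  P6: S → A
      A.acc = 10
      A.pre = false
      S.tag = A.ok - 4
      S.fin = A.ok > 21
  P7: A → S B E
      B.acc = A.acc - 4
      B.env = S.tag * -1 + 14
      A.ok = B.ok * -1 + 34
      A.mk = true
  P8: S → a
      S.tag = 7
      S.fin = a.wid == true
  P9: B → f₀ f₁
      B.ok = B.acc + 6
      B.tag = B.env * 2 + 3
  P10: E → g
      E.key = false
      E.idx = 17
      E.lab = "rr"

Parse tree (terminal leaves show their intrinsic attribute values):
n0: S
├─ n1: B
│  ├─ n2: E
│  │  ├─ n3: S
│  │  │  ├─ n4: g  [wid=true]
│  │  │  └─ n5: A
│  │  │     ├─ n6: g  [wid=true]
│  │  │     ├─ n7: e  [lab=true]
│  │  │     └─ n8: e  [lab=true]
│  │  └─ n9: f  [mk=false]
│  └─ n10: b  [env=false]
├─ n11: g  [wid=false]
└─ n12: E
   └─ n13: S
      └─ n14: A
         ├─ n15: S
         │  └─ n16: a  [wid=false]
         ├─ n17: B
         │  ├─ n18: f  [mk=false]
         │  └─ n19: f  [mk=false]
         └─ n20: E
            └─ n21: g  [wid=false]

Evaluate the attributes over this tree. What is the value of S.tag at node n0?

9

1. n1.acc = 22  [22]
2. n1.env = 26  [26]
3. n4.wid = true  [terminal]
4. n5.acc = 4  [4]
5. n5.pre = false  [g.wid == false]
6. n6.wid = true  [terminal]
7. n7.lab = true  [terminal]
8. n8.lab = true  [terminal]
9. n5.ok = 22  [22]
10. n5.mk = false  [false]
11. n3.tag = -7  [-7]
12. n3.fin = true  [A.ok > 21]
13. n9.mk = false  [terminal]
14. n2.key = true  [S.fin == true]
15. n2.idx = -8  [S.tag - 1]
16. n2.lab = "qk"  ["qk"]
17. n10.env = false  [terminal]
18. n1.ok = 19  [B.acc * 3 - 47]
19. n1.tag = -2  [B.env - 28]
20. n11.wid = false  [terminal]
21. n14.acc = 10  [10]
22. n14.pre = false  [false]
23. n16.wid = false  [terminal]
24. n15.tag = 7  [7]
25. n15.fin = false  [a.wid == true]
26. n17.acc = 6  [A.acc - 4]
27. n17.env = 7  [S.tag * -1 + 14]
28. n18.mk = false  [terminal]
29. n19.mk = false  [terminal]
30. n17.ok = 12  [B.acc + 6]
31. n17.tag = 17  [B.env * 2 + 3]
32. n21.wid = false  [terminal]
33. n20.key = false  [false]
34. n20.idx = 17  [17]
35. n20.lab = "rr"  ["rr"]
36. n14.ok = 22  [B.ok * -1 + 34]
37. n14.mk = true  [true]
38. n13.tag = 18  [A.ok - 4]
39. n13.fin = true  [A.ok > 21]
40. n12.key = false  [S.tag > 18]
41. n12.idx = 22  [S.tag * -1 + 40]
42. n12.lab = "vr"  ["vr"]
43. n0.tag = 9  [E.idx - 13]
44. n0.fin = true  [B.tag > -3]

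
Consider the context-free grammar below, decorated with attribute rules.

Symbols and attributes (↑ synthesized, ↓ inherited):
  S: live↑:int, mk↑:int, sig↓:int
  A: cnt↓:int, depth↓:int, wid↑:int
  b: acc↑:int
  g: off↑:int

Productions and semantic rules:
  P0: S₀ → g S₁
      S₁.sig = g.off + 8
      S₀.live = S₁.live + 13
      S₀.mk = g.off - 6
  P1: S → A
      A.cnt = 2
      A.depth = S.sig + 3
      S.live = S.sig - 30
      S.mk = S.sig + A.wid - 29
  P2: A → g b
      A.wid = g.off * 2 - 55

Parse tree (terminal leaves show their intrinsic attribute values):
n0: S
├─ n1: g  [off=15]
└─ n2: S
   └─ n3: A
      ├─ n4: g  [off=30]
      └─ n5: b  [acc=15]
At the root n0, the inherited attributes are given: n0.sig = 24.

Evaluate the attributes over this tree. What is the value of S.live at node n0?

1. n0.sig = 24  [given at root]
2. n1.off = 15  [terminal]
3. n2.sig = 23  [g.off + 8]
4. n3.cnt = 2  [2]
5. n3.depth = 26  [S.sig + 3]
6. n4.off = 30  [terminal]
7. n5.acc = 15  [terminal]
8. n3.wid = 5  [g.off * 2 - 55]
9. n2.live = -7  [S.sig - 30]
10. n2.mk = -1  [S.sig + A.wid - 29]
11. n0.live = 6  [S₁.live + 13]
12. n0.mk = 9  [g.off - 6]

6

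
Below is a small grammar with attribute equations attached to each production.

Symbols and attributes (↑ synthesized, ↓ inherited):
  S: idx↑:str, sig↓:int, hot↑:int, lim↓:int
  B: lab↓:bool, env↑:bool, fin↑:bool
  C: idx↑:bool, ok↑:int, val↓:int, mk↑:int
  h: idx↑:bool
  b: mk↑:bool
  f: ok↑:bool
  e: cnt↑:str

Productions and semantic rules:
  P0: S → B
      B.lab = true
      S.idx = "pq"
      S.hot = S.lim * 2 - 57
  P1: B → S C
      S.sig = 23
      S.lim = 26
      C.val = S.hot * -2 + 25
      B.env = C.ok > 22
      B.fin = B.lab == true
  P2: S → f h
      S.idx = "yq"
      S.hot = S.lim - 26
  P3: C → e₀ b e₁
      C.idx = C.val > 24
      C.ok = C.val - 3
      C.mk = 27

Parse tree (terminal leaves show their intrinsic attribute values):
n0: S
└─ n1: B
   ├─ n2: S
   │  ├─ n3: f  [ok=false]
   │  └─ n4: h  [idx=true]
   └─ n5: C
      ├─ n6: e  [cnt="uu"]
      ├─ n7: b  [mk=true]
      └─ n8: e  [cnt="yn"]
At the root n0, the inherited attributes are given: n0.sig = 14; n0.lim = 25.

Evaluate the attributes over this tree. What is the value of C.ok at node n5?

1. n0.sig = 14  [given at root]
2. n0.lim = 25  [given at root]
3. n1.lab = true  [true]
4. n2.sig = 23  [23]
5. n2.lim = 26  [26]
6. n3.ok = false  [terminal]
7. n4.idx = true  [terminal]
8. n2.idx = "yq"  ["yq"]
9. n2.hot = 0  [S.lim - 26]
10. n5.val = 25  [S.hot * -2 + 25]
11. n6.cnt = "uu"  [terminal]
12. n7.mk = true  [terminal]
13. n8.cnt = "yn"  [terminal]
14. n5.idx = true  [C.val > 24]
15. n5.ok = 22  [C.val - 3]
16. n5.mk = 27  [27]
17. n1.env = false  [C.ok > 22]
18. n1.fin = true  [B.lab == true]
19. n0.idx = "pq"  ["pq"]
20. n0.hot = -7  [S.lim * 2 - 57]

22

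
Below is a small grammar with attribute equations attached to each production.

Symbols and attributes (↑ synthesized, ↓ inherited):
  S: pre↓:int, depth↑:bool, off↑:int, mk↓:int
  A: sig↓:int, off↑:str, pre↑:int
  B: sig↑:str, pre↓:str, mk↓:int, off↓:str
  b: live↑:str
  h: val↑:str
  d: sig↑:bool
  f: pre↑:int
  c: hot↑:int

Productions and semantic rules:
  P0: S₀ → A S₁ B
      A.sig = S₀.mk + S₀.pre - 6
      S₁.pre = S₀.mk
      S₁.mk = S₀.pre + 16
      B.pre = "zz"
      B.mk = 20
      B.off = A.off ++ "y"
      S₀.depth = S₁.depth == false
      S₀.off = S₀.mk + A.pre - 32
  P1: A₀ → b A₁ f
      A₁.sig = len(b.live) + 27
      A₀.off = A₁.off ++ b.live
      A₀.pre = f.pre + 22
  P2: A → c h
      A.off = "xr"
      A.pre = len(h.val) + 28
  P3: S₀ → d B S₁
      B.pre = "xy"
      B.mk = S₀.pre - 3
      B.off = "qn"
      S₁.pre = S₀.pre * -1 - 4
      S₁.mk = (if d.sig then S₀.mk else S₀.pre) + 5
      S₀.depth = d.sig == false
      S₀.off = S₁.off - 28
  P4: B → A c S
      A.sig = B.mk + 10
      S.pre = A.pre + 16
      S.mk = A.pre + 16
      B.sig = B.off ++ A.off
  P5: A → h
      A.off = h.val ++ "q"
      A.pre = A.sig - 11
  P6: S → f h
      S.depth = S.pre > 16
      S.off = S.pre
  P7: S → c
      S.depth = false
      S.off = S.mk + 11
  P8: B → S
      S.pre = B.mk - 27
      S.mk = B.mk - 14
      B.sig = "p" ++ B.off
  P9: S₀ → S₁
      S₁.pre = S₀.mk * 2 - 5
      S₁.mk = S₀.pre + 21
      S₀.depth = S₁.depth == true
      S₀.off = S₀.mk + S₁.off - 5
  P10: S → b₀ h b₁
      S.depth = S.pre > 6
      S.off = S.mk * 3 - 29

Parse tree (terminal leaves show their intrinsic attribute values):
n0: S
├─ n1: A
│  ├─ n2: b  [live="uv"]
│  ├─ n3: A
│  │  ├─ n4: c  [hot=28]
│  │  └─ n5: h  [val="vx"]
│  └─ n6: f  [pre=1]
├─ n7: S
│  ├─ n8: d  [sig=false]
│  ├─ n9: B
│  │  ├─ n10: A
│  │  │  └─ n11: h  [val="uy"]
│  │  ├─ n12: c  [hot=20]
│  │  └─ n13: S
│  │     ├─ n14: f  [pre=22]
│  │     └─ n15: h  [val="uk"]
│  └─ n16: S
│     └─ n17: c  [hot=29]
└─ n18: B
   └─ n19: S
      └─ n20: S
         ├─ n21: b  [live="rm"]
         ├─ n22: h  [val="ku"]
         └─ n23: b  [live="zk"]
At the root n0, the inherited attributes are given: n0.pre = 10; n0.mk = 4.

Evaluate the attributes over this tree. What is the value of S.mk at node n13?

16

1. n0.pre = 10  [given at root]
2. n0.mk = 4  [given at root]
3. n1.sig = 8  [S₀.mk + S₀.pre - 6]
4. n2.live = "uv"  [terminal]
5. n3.sig = 29  [len(b.live) + 27]
6. n4.hot = 28  [terminal]
7. n5.val = "vx"  [terminal]
8. n3.off = "xr"  ["xr"]
9. n3.pre = 30  [len(h.val) + 28]
10. n6.pre = 1  [terminal]
11. n1.off = "xruv"  [A₁.off ++ b.live]
12. n1.pre = 23  [f.pre + 22]
13. n7.pre = 4  [S₀.mk]
14. n7.mk = 26  [S₀.pre + 16]
15. n8.sig = false  [terminal]
16. n9.pre = "xy"  ["xy"]
17. n9.mk = 1  [S₀.pre - 3]
18. n9.off = "qn"  ["qn"]
19. n10.sig = 11  [B.mk + 10]
20. n11.val = "uy"  [terminal]
21. n10.off = "uyq"  [h.val ++ "q"]
22. n10.pre = 0  [A.sig - 11]
23. n12.hot = 20  [terminal]
24. n13.pre = 16  [A.pre + 16]
25. n13.mk = 16  [A.pre + 16]
26. n14.pre = 22  [terminal]
27. n15.val = "uk"  [terminal]
28. n13.depth = false  [S.pre > 16]
29. n13.off = 16  [S.pre]
30. n9.sig = "qnuyq"  [B.off ++ A.off]
31. n16.pre = -8  [S₀.pre * -1 - 4]
32. n16.mk = 9  [(if d.sig then S₀.mk else S₀.pre) + 5]
33. n17.hot = 29  [terminal]
34. n16.depth = false  [false]
35. n16.off = 20  [S.mk + 11]
36. n7.depth = true  [d.sig == false]
37. n7.off = -8  [S₁.off - 28]
38. n18.pre = "zz"  ["zz"]
39. n18.mk = 20  [20]
40. n18.off = "xruvy"  [A.off ++ "y"]
41. n19.pre = -7  [B.mk - 27]
42. n19.mk = 6  [B.mk - 14]
43. n20.pre = 7  [S₀.mk * 2 - 5]
44. n20.mk = 14  [S₀.pre + 21]
45. n21.live = "rm"  [terminal]
46. n22.val = "ku"  [terminal]
47. n23.live = "zk"  [terminal]
48. n20.depth = true  [S.pre > 6]
49. n20.off = 13  [S.mk * 3 - 29]
50. n19.depth = true  [S₁.depth == true]
51. n19.off = 14  [S₀.mk + S₁.off - 5]
52. n18.sig = "pxruvy"  ["p" ++ B.off]
53. n0.depth = false  [S₁.depth == false]
54. n0.off = -5  [S₀.mk + A.pre - 32]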